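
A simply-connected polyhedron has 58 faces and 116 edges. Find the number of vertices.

60

Here V − E + F = 2.
V = 2 + E − F = 2 + 116 − 58 = 60.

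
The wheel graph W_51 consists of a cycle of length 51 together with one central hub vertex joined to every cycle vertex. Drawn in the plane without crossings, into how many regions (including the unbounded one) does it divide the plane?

52

W_51 has V = 51 + 1 = 52 vertices and E = 2·51 = 102 edges.
By Euler's formula F = 2 − V + E = 2 − 52 + 102 = 52.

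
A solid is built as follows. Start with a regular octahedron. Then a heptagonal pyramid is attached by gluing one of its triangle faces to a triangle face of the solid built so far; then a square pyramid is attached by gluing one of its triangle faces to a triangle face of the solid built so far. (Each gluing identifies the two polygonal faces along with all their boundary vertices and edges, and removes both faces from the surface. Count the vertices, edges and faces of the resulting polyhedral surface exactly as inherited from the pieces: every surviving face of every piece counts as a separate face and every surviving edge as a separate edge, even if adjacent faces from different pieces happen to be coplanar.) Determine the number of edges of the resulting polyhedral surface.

28

A regular octahedron: V=6, E=12, F=8.
Attach a heptagonal pyramid (V=8, E=14, F=8) along a 3-gon: merge 3 vertices and 3 edges, delete both glued faces → V=11, E=23, F=14.
Attach a square pyramid (V=5, E=8, F=5) along a 3-gon: merge 3 vertices and 3 edges, delete both glued faces → V=13, E=28, F=17.
Check: V − E + F = 13 − 28 + 17 = 2.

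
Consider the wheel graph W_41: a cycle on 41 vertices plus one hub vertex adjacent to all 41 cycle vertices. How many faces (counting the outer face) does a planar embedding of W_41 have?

W_41 has V = 41 + 1 = 42 vertices and E = 2·41 = 82 edges.
By Euler's formula F = 2 − V + E = 2 − 42 + 82 = 42.

42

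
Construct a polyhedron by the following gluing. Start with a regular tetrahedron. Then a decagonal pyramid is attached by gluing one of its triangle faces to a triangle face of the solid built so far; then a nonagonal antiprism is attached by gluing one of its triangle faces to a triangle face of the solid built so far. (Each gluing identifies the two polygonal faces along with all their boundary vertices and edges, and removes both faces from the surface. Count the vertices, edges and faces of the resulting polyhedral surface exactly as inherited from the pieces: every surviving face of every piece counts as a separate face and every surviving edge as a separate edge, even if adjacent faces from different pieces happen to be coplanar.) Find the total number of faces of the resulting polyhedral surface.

A regular tetrahedron: V=4, E=6, F=4.
Attach a decagonal pyramid (V=11, E=20, F=11) along a 3-gon: merge 3 vertices and 3 edges, delete both glued faces → V=12, E=23, F=13.
Attach a nonagonal antiprism (V=18, E=36, F=20) along a 3-gon: merge 3 vertices and 3 edges, delete both glued faces → V=27, E=56, F=31.
Check: V − E + F = 27 − 56 + 31 = 2.

31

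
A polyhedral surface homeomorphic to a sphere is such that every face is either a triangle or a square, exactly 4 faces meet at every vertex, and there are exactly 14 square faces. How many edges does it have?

Let x be the number of triangles; then F = 14 + x.
Edge–face incidences: 2E = 4·14 + 3·x = 56 + 3x.
Every vertex has degree 4, so 4V = 2E.
Euler: V − E + F = 2 ⇒ (2E)/4 − E + (14 + x) = 2.
Multiply by 8: 2·(2E) − 4·(2E) + 8·(14 + x) = 16, i.e. 112 + 8x − 2·(56 + 3x) = 16.
Collecting terms: 2x = 16, so x = 8.
Then 2E = 56 + 3·8 = 80, so E = 40, V = 2E/4 = 20, F = 14 + 8 = 22.

40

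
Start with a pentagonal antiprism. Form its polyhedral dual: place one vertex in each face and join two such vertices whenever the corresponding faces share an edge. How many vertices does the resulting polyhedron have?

The base solid has V = 10, E = 20, F = 12.
The dual swaps V and F and preserves E: V′ = F = 12, E′ = E = 20, F′ = V = 10.

12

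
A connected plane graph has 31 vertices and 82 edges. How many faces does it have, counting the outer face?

53

Euler's formula for a connected plane graph: V − E + F = 2, so F = 2 − 31 + 82 = 53.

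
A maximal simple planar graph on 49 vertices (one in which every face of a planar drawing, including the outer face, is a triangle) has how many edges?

In a plane triangulation 3F = 2E and V − E + F = 2, so E = 3V − 6 = 3·49 − 6 = 141.

141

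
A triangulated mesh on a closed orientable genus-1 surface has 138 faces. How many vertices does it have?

69

χ = 2 − 2·1 = 0, and every face is a triangle so 3F = 2E.
E = 3·138/2 = 207. Then V = 0 + E − F = 0 + 207 − 138 = 69.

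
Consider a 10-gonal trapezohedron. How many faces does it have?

20

The n-trapezohedron (dual of the n-antiprism) has V = 2·10 + 2 = 22, E = 4·10 = 40, F = 2·10 = 20.
Check: V − E + F = 22 − 40 + 20 = 2.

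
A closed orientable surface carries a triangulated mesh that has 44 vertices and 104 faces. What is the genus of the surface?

5

Every face is a triangle, so 2E = 3·104 = 312, giving E = 156.
χ = V − E + F = 44 − 156 + 104 = -8.
For a closed orientable surface χ = 2 − 2g, so g = (2 − (-8))/2 = 5.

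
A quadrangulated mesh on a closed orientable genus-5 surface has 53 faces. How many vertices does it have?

45

χ = 2 − 2·5 = -8, and every face is a square so 4F = 2E.
E = 4·53/2 = 106. Then V = -8 + E − F = -8 + 106 − 53 = 45.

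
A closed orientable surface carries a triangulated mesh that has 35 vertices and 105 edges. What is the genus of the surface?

1

Every face is a triangle and each edge borders two faces, so 3F = 2·105, giving F = 70.
χ = V − E + F = 35 − 105 + 70 = 0.
For a closed orientable surface χ = 2 − 2g, so g = (2 − (0))/2 = 1.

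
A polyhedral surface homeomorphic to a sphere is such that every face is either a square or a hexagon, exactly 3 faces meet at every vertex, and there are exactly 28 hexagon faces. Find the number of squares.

6

Let x be the number of squares; then F = 28 + x.
Edge–face incidences: 2E = 6·28 + 4·x = 168 + 4x.
Every vertex has degree 3, so 3V = 2E.
Euler: V − E + F = 2 ⇒ (2E)/3 − E + (28 + x) = 2.
Multiply by 6: 2·(2E) − 3·(2E) + 6·(28 + x) = 12, i.e. 168 + 6x − (168 + 4x) = 12.
Collecting terms: 2x = 12, so x = 6.
Then 2E = 168 + 4·6 = 192, so E = 96, V = 2E/3 = 64, F = 28 + 6 = 34.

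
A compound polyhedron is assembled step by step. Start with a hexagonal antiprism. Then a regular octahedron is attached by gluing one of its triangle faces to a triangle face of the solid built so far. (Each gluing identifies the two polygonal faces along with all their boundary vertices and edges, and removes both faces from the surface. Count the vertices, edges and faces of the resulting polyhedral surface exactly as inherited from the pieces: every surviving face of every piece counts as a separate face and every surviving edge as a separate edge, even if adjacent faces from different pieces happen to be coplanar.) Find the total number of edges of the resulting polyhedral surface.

33

A hexagonal antiprism: V=12, E=24, F=14.
Attach a regular octahedron (V=6, E=12, F=8) along a 3-gon: merge 3 vertices and 3 edges, delete both glued faces → V=15, E=33, F=20.
Check: V − E + F = 15 − 33 + 20 = 2.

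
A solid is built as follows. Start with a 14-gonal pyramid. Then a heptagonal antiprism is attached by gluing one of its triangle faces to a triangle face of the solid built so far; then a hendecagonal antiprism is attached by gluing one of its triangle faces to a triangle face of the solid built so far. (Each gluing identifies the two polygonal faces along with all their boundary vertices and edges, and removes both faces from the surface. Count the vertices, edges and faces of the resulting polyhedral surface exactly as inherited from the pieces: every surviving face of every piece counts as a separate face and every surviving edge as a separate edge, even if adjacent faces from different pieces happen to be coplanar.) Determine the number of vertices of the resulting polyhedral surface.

45

A 14-gonal pyramid: V=15, E=28, F=15.
Attach a heptagonal antiprism (V=14, E=28, F=16) along a 3-gon: merge 3 vertices and 3 edges, delete both glued faces → V=26, E=53, F=29.
Attach a hendecagonal antiprism (V=22, E=44, F=24) along a 3-gon: merge 3 vertices and 3 edges, delete both glued faces → V=45, E=94, F=51.
Check: V − E + F = 45 − 94 + 51 = 2.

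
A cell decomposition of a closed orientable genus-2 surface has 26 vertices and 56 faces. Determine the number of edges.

84

For a closed orientable surface of genus 2, χ = 2 − 2·2 = -2.
E = V + F − (-2) = 26 + 56 − (-2) = 84.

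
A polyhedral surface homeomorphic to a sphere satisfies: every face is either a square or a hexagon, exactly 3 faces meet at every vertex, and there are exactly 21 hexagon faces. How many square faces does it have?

6

Let x be the number of squares; then F = 21 + x.
Edge–face incidences: 2E = 6·21 + 4·x = 126 + 4x.
Every vertex has degree 3, so 3V = 2E.
Euler: V − E + F = 2 ⇒ (2E)/3 − E + (21 + x) = 2.
Multiply by 6: 2·(2E) − 3·(2E) + 6·(21 + x) = 12, i.e. 126 + 6x − (126 + 4x) = 12.
Collecting terms: 2x = 12, so x = 6.
Then 2E = 126 + 4·6 = 150, so E = 75, V = 2E/3 = 50, F = 21 + 6 = 27.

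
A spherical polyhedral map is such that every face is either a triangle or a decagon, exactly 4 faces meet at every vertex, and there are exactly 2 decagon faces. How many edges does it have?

40

Let x be the number of triangles; then F = 2 + x.
Edge–face incidences: 2E = 10·2 + 3·x = 20 + 3x.
Every vertex has degree 4, so 4V = 2E.
Euler: V − E + F = 2 ⇒ (2E)/4 − E + (2 + x) = 2.
Multiply by 8: 2·(2E) − 4·(2E) + 8·(2 + x) = 16, i.e. 16 + 8x − 2·(20 + 3x) = 16.
Collecting terms: 2x − 24 = 16, so 2x = 40, so x = 20.
Then 2E = 20 + 3·20 = 80, so E = 40, V = 2E/4 = 20, F = 2 + 20 = 22.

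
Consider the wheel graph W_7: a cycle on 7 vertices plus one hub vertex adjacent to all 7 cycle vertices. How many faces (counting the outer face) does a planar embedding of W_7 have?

8

W_7 has V = 7 + 1 = 8 vertices and E = 2·7 = 14 edges.
By Euler's formula F = 2 − V + E = 2 − 8 + 14 = 8.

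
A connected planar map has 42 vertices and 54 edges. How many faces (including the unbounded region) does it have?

Euler's formula for a connected plane graph: V − E + F = 2, so F = 2 − 42 + 54 = 14.

14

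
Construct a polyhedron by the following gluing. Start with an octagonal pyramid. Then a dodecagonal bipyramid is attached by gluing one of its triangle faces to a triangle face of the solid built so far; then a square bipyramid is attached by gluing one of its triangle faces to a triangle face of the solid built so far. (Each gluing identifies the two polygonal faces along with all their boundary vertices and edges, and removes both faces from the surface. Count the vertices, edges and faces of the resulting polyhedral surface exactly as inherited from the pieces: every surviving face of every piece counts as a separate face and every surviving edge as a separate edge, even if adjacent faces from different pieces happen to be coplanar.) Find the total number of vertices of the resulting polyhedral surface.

An octagonal pyramid: V=9, E=16, F=9.
Attach a dodecagonal bipyramid (V=14, E=36, F=24) along a 3-gon: merge 3 vertices and 3 edges, delete both glued faces → V=20, E=49, F=31.
Attach a square bipyramid (V=6, E=12, F=8) along a 3-gon: merge 3 vertices and 3 edges, delete both glued faces → V=23, E=58, F=37.
Check: V − E + F = 23 − 58 + 37 = 2.

23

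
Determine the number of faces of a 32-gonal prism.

A prism on an n-gon has two n-gon bases and n rectangular sides: V = 2·32 = 64, E = 3·32 = 96, F = 32 + 2 = 34.

34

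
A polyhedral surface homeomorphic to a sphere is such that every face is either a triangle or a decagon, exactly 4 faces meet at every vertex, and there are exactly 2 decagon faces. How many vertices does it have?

20

Let x be the number of triangles; then F = 2 + x.
Edge–face incidences: 2E = 10·2 + 3·x = 20 + 3x.
Every vertex has degree 4, so 4V = 2E.
Euler: V − E + F = 2 ⇒ (2E)/4 − E + (2 + x) = 2.
Multiply by 8: 2·(2E) − 4·(2E) + 8·(2 + x) = 16, i.e. 16 + 8x − 2·(20 + 3x) = 16.
Collecting terms: 2x − 24 = 16, so 2x = 40, so x = 20.
Then 2E = 20 + 3·20 = 80, so E = 40, V = 2E/4 = 20, F = 2 + 20 = 22.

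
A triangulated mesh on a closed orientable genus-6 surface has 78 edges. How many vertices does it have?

χ = 2 − 2·6 = -10, and every face is a triangle so 3F = 2E.
F = 2E/3 = 52. Then V = -10 + E − F = -10 + 78 − 52 = 16.

16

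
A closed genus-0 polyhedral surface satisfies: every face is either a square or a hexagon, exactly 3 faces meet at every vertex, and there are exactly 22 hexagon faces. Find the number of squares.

Let x be the number of squares; then F = 22 + x.
Edge–face incidences: 2E = 6·22 + 4·x = 132 + 4x.
Every vertex has degree 3, so 3V = 2E.
Euler: V − E + F = 2 ⇒ (2E)/3 − E + (22 + x) = 2.
Multiply by 6: 2·(2E) − 3·(2E) + 6·(22 + x) = 12, i.e. 132 + 6x − (132 + 4x) = 12.
Collecting terms: 2x = 12, so x = 6.
Then 2E = 132 + 4·6 = 156, so E = 78, V = 2E/3 = 52, F = 22 + 6 = 28.

6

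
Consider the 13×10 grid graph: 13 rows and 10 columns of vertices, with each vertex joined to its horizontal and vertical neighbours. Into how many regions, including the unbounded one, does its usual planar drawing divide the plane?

109

The grid has V = 13·10 = 130 vertices and E = 13·9 + 10·12 = 237 edges.
F = 2 − V + E = 2 − 130 + 237 = 109.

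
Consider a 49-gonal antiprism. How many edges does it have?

196

An antiprism on an n-gon has two n-gon caps and 2n triangles: V = 2·49 = 98, E = 4·49 = 196, F = 2·49 + 2 = 100.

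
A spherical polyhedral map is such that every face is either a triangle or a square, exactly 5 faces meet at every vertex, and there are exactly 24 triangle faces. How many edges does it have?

Let x be the number of squares; then F = 24 + x.
Edge–face incidences: 2E = 3·24 + 4·x = 72 + 4x.
Every vertex has degree 5, so 5V = 2E.
Euler: V − E + F = 2 ⇒ (2E)/5 − E + (24 + x) = 2.
Multiply by 10: 2·(2E) − 5·(2E) + 10·(24 + x) = 20, i.e. 240 + 10x − 3·(72 + 4x) = 20.
Collecting terms: −2x + 24 = 20, so −2x = −4, so x = 2.
Then 2E = 72 + 4·2 = 80, so E = 40, V = 2E/5 = 16, F = 24 + 2 = 26.

40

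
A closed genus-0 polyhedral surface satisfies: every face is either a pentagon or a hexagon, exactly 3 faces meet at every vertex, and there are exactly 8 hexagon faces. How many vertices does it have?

Let x be the number of pentagons; then F = 8 + x.
Edge–face incidences: 2E = 6·8 + 5·x = 48 + 5x.
Every vertex has degree 3, so 3V = 2E.
Euler: V − E + F = 2 ⇒ (2E)/3 − E + (8 + x) = 2.
Multiply by 6: 2·(2E) − 3·(2E) + 6·(8 + x) = 12, i.e. 48 + 6x − (48 + 5x) = 12.
Collecting terms: x = 12.
Then 2E = 48 + 5·12 = 108, so E = 54, V = 2E/3 = 36, F = 8 + 12 = 20.

36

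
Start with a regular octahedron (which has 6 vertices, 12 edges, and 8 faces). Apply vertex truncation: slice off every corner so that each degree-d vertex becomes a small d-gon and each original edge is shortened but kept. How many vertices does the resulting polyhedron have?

24

Truncation replaces each original edge-end by a new vertex, so V′ = 2E = 24.
Each original edge survives, and each old vertex of degree d contributes d new edges; summing degrees gives Σd = 2E, so E′ = E + 2E = 3E = 36.
Each original face survives and each original vertex becomes one new face: F′ = F + V = 14.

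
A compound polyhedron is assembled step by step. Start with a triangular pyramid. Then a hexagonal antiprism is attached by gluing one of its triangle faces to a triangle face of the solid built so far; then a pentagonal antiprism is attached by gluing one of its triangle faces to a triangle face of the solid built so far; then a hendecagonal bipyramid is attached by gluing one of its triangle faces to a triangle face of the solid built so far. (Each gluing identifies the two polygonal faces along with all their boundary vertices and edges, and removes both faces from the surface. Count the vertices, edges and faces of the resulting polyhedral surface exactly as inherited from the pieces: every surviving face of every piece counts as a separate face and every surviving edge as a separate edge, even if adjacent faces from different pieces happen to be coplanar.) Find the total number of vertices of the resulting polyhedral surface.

30

A triangular pyramid: V=4, E=6, F=4.
Attach a hexagonal antiprism (V=12, E=24, F=14) along a 3-gon: merge 3 vertices and 3 edges, delete both glued faces → V=13, E=27, F=16.
Attach a pentagonal antiprism (V=10, E=20, F=12) along a 3-gon: merge 3 vertices and 3 edges, delete both glued faces → V=20, E=44, F=26.
Attach a hendecagonal bipyramid (V=13, E=33, F=22) along a 3-gon: merge 3 vertices and 3 edges, delete both glued faces → V=30, E=74, F=46.
Check: V − E + F = 30 − 74 + 46 = 2.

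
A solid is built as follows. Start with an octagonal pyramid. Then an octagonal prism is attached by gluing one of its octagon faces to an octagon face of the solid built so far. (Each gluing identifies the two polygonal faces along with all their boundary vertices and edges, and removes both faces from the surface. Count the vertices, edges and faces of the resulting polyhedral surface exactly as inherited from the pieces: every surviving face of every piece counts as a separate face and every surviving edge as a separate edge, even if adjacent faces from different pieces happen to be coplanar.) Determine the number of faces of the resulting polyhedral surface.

17

An octagonal pyramid: V=9, E=16, F=9.
Attach an octagonal prism (V=16, E=24, F=10) along an 8-gon: merge 8 vertices and 8 edges, delete both glued faces → V=17, E=32, F=17.
Check: V − E + F = 17 − 32 + 17 = 2.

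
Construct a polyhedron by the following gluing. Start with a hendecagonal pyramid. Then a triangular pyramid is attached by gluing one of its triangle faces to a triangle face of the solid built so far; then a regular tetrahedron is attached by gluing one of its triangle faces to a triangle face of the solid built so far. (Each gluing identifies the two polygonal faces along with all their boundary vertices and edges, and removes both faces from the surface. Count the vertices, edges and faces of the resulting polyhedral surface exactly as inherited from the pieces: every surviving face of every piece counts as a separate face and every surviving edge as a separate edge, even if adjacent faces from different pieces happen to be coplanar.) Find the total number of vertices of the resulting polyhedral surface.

A hendecagonal pyramid: V=12, E=22, F=12.
Attach a triangular pyramid (V=4, E=6, F=4) along a 3-gon: merge 3 vertices and 3 edges, delete both glued faces → V=13, E=25, F=14.
Attach a regular tetrahedron (V=4, E=6, F=4) along a 3-gon: merge 3 vertices and 3 edges, delete both glued faces → V=14, E=28, F=16.
Check: V − E + F = 14 − 28 + 16 = 2.

14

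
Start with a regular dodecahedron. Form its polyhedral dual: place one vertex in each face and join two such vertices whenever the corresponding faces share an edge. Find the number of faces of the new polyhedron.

The base solid has V = 20, E = 30, F = 12.
The dual swaps V and F and preserves E: V′ = F = 12, E′ = E = 30, F′ = V = 20.

20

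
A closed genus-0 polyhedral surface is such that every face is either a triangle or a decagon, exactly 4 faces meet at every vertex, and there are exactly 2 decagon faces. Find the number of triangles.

Let x be the number of triangles; then F = 2 + x.
Edge–face incidences: 2E = 10·2 + 3·x = 20 + 3x.
Every vertex has degree 4, so 4V = 2E.
Euler: V − E + F = 2 ⇒ (2E)/4 − E + (2 + x) = 2.
Multiply by 8: 2·(2E) − 4·(2E) + 8·(2 + x) = 16, i.e. 16 + 8x − 2·(20 + 3x) = 16.
Collecting terms: 2x − 24 = 16, so 2x = 40, so x = 20.
Then 2E = 20 + 3·20 = 80, so E = 40, V = 2E/4 = 20, F = 2 + 20 = 22.

20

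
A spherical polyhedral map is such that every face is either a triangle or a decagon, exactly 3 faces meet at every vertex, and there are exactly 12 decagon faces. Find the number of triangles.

20

Let x be the number of triangles; then F = 12 + x.
Edge–face incidences: 2E = 10·12 + 3·x = 120 + 3x.
Every vertex has degree 3, so 3V = 2E.
Euler: V − E + F = 2 ⇒ (2E)/3 − E + (12 + x) = 2.
Multiply by 6: 2·(2E) − 3·(2E) + 6·(12 + x) = 12, i.e. 72 + 6x − (120 + 3x) = 12.
Collecting terms: 3x − 48 = 12, so 3x = 60, so x = 20.
Then 2E = 120 + 3·20 = 180, so E = 90, V = 2E/3 = 60, F = 12 + 20 = 32.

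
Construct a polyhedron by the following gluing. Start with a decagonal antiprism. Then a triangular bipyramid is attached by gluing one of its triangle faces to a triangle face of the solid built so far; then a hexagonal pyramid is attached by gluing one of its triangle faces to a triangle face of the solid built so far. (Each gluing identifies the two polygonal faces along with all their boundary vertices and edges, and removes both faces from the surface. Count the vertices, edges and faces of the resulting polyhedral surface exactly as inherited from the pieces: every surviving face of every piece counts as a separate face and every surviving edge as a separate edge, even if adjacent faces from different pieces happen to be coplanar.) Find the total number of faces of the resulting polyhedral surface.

31

A decagonal antiprism: V=20, E=40, F=22.
Attach a triangular bipyramid (V=5, E=9, F=6) along a 3-gon: merge 3 vertices and 3 edges, delete both glued faces → V=22, E=46, F=26.
Attach a hexagonal pyramid (V=7, E=12, F=7) along a 3-gon: merge 3 vertices and 3 edges, delete both glued faces → V=26, E=55, F=31.
Check: V − E + F = 26 − 55 + 31 = 2.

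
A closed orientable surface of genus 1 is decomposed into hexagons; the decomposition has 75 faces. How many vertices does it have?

150

χ = 2 − 2·1 = 0, and every face is a hexagon so 6F = 2E.
E = 6·75/2 = 225. Then V = 0 + E − F = 0 + 225 − 75 = 150.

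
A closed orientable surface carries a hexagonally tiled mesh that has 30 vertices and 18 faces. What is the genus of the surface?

4

Every face is a hexagon, so 2E = 6·18 = 108, giving E = 54.
χ = V − E + F = 30 − 54 + 18 = -6.
For a closed orientable surface χ = 2 − 2g, so g = (2 − (-6))/2 = 4.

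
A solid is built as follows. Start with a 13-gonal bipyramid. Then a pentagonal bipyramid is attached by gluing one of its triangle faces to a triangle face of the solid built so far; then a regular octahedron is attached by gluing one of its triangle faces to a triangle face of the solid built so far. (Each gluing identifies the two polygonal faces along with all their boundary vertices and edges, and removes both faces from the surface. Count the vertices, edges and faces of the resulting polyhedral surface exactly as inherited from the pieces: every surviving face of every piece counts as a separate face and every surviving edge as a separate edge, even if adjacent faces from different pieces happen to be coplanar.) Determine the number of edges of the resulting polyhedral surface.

A 13-gonal bipyramid: V=15, E=39, F=26.
Attach a pentagonal bipyramid (V=7, E=15, F=10) along a 3-gon: merge 3 vertices and 3 edges, delete both glued faces → V=19, E=51, F=34.
Attach a regular octahedron (V=6, E=12, F=8) along a 3-gon: merge 3 vertices and 3 edges, delete both glued faces → V=22, E=60, F=40.
Check: V − E + F = 22 − 60 + 40 = 2.

60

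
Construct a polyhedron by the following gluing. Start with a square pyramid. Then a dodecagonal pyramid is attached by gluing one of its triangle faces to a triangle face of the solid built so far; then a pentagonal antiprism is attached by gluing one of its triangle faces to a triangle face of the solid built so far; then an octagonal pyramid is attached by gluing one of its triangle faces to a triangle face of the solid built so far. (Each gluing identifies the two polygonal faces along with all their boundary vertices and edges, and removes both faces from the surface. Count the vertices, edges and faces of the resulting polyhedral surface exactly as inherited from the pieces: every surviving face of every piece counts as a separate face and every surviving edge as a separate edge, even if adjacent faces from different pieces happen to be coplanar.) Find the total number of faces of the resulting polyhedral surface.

A square pyramid: V=5, E=8, F=5.
Attach a dodecagonal pyramid (V=13, E=24, F=13) along a 3-gon: merge 3 vertices and 3 edges, delete both glued faces → V=15, E=29, F=16.
Attach a pentagonal antiprism (V=10, E=20, F=12) along a 3-gon: merge 3 vertices and 3 edges, delete both glued faces → V=22, E=46, F=26.
Attach an octagonal pyramid (V=9, E=16, F=9) along a 3-gon: merge 3 vertices and 3 edges, delete both glued faces → V=28, E=59, F=33.
Check: V − E + F = 28 − 59 + 33 = 2.

33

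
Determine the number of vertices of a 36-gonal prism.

A prism on an n-gon has two n-gon bases and n rectangular sides: V = 2·36 = 72, E = 3·36 = 108, F = 36 + 2 = 38.

72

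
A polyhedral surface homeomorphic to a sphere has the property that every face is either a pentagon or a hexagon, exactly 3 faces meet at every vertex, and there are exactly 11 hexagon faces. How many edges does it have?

63

Let x be the number of pentagons; then F = 11 + x.
Edge–face incidences: 2E = 6·11 + 5·x = 66 + 5x.
Every vertex has degree 3, so 3V = 2E.
Euler: V − E + F = 2 ⇒ (2E)/3 − E + (11 + x) = 2.
Multiply by 6: 2·(2E) − 3·(2E) + 6·(11 + x) = 12, i.e. 66 + 6x − (66 + 5x) = 12.
Collecting terms: x = 12.
Then 2E = 66 + 5·12 = 126, so E = 63, V = 2E/3 = 42, F = 11 + 12 = 23.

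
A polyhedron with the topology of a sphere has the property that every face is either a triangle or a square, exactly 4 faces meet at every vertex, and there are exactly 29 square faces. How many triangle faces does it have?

8

Let x be the number of triangles; then F = 29 + x.
Edge–face incidences: 2E = 4·29 + 3·x = 116 + 3x.
Every vertex has degree 4, so 4V = 2E.
Euler: V − E + F = 2 ⇒ (2E)/4 − E + (29 + x) = 2.
Multiply by 8: 2·(2E) − 4·(2E) + 8·(29 + x) = 16, i.e. 232 + 8x − 2·(116 + 3x) = 16.
Collecting terms: 2x = 16, so x = 8.
Then 2E = 116 + 3·8 = 140, so E = 70, V = 2E/4 = 35, F = 29 + 8 = 37.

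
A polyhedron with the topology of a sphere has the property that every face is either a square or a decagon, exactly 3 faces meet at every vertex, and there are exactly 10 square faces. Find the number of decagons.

Let x be the number of decagons; then F = 10 + x.
Edge–face incidences: 2E = 4·10 + 10·x = 40 + 10x.
Every vertex has degree 3, so 3V = 2E.
Euler: V − E + F = 2 ⇒ (2E)/3 − E + (10 + x) = 2.
Multiply by 6: 2·(2E) − 3·(2E) + 6·(10 + x) = 12, i.e. 60 + 6x − (40 + 10x) = 12.
Collecting terms: −4x + 20 = 12, so −4x = −8, so x = 2.
Then 2E = 40 + 10·2 = 60, so E = 30, V = 2E/3 = 20, F = 10 + 2 = 12.

2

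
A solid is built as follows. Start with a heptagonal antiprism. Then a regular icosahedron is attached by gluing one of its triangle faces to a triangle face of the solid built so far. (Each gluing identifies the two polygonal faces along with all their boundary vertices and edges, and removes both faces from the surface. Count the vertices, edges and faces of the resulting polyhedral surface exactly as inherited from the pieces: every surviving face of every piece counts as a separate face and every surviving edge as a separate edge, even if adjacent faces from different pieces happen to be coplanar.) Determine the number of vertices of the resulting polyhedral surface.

23

A heptagonal antiprism: V=14, E=28, F=16.
Attach a regular icosahedron (V=12, E=30, F=20) along a 3-gon: merge 3 vertices and 3 edges, delete both glued faces → V=23, E=55, F=34.
Check: V − E + F = 23 − 55 + 34 = 2.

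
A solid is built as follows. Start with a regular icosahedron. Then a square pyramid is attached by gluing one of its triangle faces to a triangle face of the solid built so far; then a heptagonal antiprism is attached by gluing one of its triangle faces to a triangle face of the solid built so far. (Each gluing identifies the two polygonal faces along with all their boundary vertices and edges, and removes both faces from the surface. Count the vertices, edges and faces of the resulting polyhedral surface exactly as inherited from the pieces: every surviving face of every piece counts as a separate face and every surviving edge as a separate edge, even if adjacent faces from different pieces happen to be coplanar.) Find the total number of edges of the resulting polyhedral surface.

60

A regular icosahedron: V=12, E=30, F=20.
Attach a square pyramid (V=5, E=8, F=5) along a 3-gon: merge 3 vertices and 3 edges, delete both glued faces → V=14, E=35, F=23.
Attach a heptagonal antiprism (V=14, E=28, F=16) along a 3-gon: merge 3 vertices and 3 edges, delete both glued faces → V=25, E=60, F=37.
Check: V − E + F = 25 − 60 + 37 = 2.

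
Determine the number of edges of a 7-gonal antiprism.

28

An antiprism on an n-gon has two n-gon caps and 2n triangles: V = 2·7 = 14, E = 4·7 = 28, F = 2·7 + 2 = 16.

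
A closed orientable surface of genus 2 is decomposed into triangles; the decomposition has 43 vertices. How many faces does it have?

χ = 2 − 2·2 = -2, and every face is a triangle so 3F = 2E.
V − E + F = -2 with E = 3F/2 gives 43 − (3/2 − 1)·F = -2, so F = 90 and E = 135.

90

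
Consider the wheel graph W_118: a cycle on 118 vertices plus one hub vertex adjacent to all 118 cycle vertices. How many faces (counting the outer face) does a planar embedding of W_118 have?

119

W_118 has V = 118 + 1 = 119 vertices and E = 2·118 = 236 edges.
By Euler's formula F = 2 − V + E = 2 − 119 + 236 = 119.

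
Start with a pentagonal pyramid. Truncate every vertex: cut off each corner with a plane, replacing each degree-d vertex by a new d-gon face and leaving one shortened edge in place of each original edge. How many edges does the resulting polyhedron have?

30

The base solid has V = 6, E = 10, F = 6.
Truncation replaces each original edge-end by a new vertex, so V′ = 2E = 20.
Each original edge survives, and each old vertex of degree d contributes d new edges; summing degrees gives Σd = 2E, so E′ = E + 2E = 3E = 30.
Each original face survives and each original vertex becomes one new face: F′ = F + V = 12.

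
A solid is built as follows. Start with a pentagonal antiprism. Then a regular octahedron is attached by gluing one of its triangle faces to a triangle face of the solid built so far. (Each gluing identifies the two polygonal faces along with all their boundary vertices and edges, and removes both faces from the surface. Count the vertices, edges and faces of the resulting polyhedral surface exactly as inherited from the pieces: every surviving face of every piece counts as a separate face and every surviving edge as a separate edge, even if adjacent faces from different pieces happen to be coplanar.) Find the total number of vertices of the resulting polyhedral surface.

A pentagonal antiprism: V=10, E=20, F=12.
Attach a regular octahedron (V=6, E=12, F=8) along a 3-gon: merge 3 vertices and 3 edges, delete both glued faces → V=13, E=29, F=18.
Check: V − E + F = 13 − 29 + 18 = 2.

13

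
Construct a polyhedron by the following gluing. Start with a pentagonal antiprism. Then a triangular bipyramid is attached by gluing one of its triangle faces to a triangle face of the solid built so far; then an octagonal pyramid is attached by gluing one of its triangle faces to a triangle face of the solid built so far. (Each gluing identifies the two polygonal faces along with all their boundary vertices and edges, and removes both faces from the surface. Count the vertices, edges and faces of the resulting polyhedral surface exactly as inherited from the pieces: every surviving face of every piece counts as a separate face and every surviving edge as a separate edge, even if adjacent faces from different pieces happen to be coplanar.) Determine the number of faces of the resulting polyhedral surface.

23

A pentagonal antiprism: V=10, E=20, F=12.
Attach a triangular bipyramid (V=5, E=9, F=6) along a 3-gon: merge 3 vertices and 3 edges, delete both glued faces → V=12, E=26, F=16.
Attach an octagonal pyramid (V=9, E=16, F=9) along a 3-gon: merge 3 vertices and 3 edges, delete both glued faces → V=18, E=39, F=23.
Check: V − E + F = 18 − 39 + 23 = 2.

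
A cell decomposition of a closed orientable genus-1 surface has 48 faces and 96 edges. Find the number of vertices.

48

For a closed orientable surface of genus 1, χ = 2 − 2·1 = 0.
V = 0 + E − F = 0 + 96 − 48 = 48.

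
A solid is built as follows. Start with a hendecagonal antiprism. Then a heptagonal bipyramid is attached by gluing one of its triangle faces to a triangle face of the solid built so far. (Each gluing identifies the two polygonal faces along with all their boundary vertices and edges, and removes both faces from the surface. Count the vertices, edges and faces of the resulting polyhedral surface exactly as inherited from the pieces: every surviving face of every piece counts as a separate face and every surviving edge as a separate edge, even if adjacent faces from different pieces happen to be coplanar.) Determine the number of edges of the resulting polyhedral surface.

62

A hendecagonal antiprism: V=22, E=44, F=24.
Attach a heptagonal bipyramid (V=9, E=21, F=14) along a 3-gon: merge 3 vertices and 3 edges, delete both glued faces → V=28, E=62, F=36.
Check: V − E + F = 28 − 62 + 36 = 2.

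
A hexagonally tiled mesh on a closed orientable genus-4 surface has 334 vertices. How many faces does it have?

χ = 2 − 2·4 = -6, and every face is a hexagon so 6F = 2E.
V − E + F = -6 with E = 6F/2 gives 334 − (6/2 − 1)·F = -6, so F = 170 and E = 510.

170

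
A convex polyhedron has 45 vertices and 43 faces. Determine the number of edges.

Here V − E + F = 2.
E = V + F − (2) = 45 + 43 − (2) = 86.

86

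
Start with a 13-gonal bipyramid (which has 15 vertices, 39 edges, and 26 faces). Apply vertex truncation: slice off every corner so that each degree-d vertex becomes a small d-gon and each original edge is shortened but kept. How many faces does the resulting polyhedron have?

Truncation replaces each original edge-end by a new vertex, so V′ = 2E = 78.
Each original edge survives, and each old vertex of degree d contributes d new edges; summing degrees gives Σd = 2E, so E′ = E + 2E = 3E = 117.
Each original face survives and each original vertex becomes one new face: F′ = F + V = 41.

41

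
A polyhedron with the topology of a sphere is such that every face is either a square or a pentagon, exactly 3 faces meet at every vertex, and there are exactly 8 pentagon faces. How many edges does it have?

Let x be the number of squares; then F = 8 + x.
Edge–face incidences: 2E = 5·8 + 4·x = 40 + 4x.
Every vertex has degree 3, so 3V = 2E.
Euler: V − E + F = 2 ⇒ (2E)/3 − E + (8 + x) = 2.
Multiply by 6: 2·(2E) − 3·(2E) + 6·(8 + x) = 12, i.e. 48 + 6x − (40 + 4x) = 12.
Collecting terms: 2x + 8 = 12, so 2x = 4, so x = 2.
Then 2E = 40 + 4·2 = 48, so E = 24, V = 2E/3 = 16, F = 8 + 2 = 10.

24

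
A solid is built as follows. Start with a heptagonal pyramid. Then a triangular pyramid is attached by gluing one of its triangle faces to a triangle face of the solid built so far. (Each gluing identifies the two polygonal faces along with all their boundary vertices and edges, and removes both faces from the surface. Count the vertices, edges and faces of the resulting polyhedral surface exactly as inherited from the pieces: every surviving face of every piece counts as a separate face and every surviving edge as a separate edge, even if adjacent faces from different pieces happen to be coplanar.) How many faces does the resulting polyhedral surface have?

10

A heptagonal pyramid: V=8, E=14, F=8.
Attach a triangular pyramid (V=4, E=6, F=4) along a 3-gon: merge 3 vertices and 3 edges, delete both glued faces → V=9, E=17, F=10.
Check: V − E + F = 9 − 17 + 10 = 2.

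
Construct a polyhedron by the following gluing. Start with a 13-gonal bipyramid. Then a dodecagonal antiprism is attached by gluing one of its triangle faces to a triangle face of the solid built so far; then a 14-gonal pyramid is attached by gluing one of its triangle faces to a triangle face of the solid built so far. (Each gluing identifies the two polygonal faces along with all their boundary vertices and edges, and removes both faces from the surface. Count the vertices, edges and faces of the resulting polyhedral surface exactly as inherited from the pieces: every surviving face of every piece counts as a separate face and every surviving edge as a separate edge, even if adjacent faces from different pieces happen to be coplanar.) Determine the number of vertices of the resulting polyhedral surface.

A 13-gonal bipyramid: V=15, E=39, F=26.
Attach a dodecagonal antiprism (V=24, E=48, F=26) along a 3-gon: merge 3 vertices and 3 edges, delete both glued faces → V=36, E=84, F=50.
Attach a 14-gonal pyramid (V=15, E=28, F=15) along a 3-gon: merge 3 vertices and 3 edges, delete both glued faces → V=48, E=109, F=63.
Check: V − E + F = 48 − 109 + 63 = 2.

48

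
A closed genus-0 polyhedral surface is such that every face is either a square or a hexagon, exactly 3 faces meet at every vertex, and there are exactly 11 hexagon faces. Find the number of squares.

Let x be the number of squares; then F = 11 + x.
Edge–face incidences: 2E = 6·11 + 4·x = 66 + 4x.
Every vertex has degree 3, so 3V = 2E.
Euler: V − E + F = 2 ⇒ (2E)/3 − E + (11 + x) = 2.
Multiply by 6: 2·(2E) − 3·(2E) + 6·(11 + x) = 12, i.e. 66 + 6x − (66 + 4x) = 12.
Collecting terms: 2x = 12, so x = 6.
Then 2E = 66 + 4·6 = 90, so E = 45, V = 2E/3 = 30, F = 11 + 6 = 17.

6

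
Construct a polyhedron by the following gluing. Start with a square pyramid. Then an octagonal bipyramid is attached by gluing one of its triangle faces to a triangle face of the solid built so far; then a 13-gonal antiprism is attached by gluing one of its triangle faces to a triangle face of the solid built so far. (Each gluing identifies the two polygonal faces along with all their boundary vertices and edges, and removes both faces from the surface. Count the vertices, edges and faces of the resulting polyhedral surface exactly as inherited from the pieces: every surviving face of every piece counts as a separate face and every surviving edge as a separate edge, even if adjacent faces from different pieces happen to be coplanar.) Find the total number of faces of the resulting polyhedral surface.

A square pyramid: V=5, E=8, F=5.
Attach an octagonal bipyramid (V=10, E=24, F=16) along a 3-gon: merge 3 vertices and 3 edges, delete both glued faces → V=12, E=29, F=19.
Attach a 13-gonal antiprism (V=26, E=52, F=28) along a 3-gon: merge 3 vertices and 3 edges, delete both glued faces → V=35, E=78, F=45.
Check: V − E + F = 35 − 78 + 45 = 2.

45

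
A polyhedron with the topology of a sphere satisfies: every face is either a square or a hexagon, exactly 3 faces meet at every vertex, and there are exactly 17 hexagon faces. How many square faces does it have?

Let x be the number of squares; then F = 17 + x.
Edge–face incidences: 2E = 6·17 + 4·x = 102 + 4x.
Every vertex has degree 3, so 3V = 2E.
Euler: V − E + F = 2 ⇒ (2E)/3 − E + (17 + x) = 2.
Multiply by 6: 2·(2E) − 3·(2E) + 6·(17 + x) = 12, i.e. 102 + 6x − (102 + 4x) = 12.
Collecting terms: 2x = 12, so x = 6.
Then 2E = 102 + 4·6 = 126, so E = 63, V = 2E/3 = 42, F = 17 + 6 = 23.

6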